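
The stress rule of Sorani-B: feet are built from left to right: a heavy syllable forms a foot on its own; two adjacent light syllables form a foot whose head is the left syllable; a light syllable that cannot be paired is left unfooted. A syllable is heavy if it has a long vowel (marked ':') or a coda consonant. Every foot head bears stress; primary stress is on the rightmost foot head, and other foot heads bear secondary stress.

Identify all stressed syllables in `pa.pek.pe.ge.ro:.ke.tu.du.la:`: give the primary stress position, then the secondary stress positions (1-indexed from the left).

Weights: 1 pa L, 2 pek H, 3 pe L, 4 ge L, 5 ro: H, 6 ke L, 7 tu L, 8 du L, 9 la: H.
Parse left to right (heavy = foot alone; LL = one foot; stranded L unfooted): pa (ˈpek) (ˈpe.ge) (ˈro:) (ˈke.tu) du (ˈla:).
Foot heads: 2, 3, 5, 6, 9.
Primary stress on the rightmost head = syllable 9.
Secondary stress on 2, 3, 5, 6: pa.ˌpek.ˌpe.ge.ˌro:.ˌke.tu.du.ˈla:.

primary 9, secondary 2, 3, 5, 6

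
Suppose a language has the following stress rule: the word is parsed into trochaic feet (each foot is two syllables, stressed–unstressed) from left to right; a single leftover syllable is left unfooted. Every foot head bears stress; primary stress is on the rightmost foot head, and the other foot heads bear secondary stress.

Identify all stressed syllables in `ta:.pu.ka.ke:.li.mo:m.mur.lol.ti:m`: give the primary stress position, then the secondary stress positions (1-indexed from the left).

Parse left to right into trochaic (ˈσσ) feet: (ˈta:.pu) (ˈka.ke:) (ˈli.mo:m) (ˈmur.lol) ti:m. Syllable 9 is left unfooted.
Foot heads (stressed positions): 1, 3, 5, 7.
End Rule Rightmost: primary stress on the rightmost head = syllable 7.
Secondary stress on 1, 3, 5: ˌta:.pu.ˌka.ke:.ˌli.mo:m.ˈmur.lol.ti:m.

primary 7, secondary 1, 3, 5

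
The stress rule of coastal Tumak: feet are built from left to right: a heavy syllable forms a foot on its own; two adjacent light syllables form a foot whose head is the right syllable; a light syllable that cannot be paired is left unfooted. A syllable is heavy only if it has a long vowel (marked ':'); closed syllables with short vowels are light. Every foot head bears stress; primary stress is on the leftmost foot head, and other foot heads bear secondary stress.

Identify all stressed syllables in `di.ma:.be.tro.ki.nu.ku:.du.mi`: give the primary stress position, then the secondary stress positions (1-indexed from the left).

Weights: 1 di L, 2 ma: H, 3 be L, 4 tro L, 5 ki L, 6 nu L, 7 ku: H, 8 du L, 9 mi L.
Parse left to right (heavy = foot alone; LL = one foot; stranded L unfooted): di (ˈma:) (be.ˈtro) (ki.ˈnu) (ˈku:) (du.ˈmi).
Foot heads: 2, 4, 6, 7, 9.
Primary stress on the leftmost head = syllable 2.
Secondary stress on 4, 6, 7, 9: di.ˈma:.be.ˌtro.ki.ˌnu.ˌku:.du.ˌmi.

primary 2, secondary 4, 6, 7, 9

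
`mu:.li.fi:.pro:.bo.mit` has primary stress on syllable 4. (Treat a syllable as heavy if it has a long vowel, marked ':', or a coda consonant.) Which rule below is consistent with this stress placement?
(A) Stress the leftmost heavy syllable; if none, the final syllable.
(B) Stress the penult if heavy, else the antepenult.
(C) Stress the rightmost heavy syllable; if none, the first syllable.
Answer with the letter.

B

Rule A → syllable 1 (observed: 4).
Rule B → syllable 4 ✓.
Rule C → syllable 6 (observed: 4).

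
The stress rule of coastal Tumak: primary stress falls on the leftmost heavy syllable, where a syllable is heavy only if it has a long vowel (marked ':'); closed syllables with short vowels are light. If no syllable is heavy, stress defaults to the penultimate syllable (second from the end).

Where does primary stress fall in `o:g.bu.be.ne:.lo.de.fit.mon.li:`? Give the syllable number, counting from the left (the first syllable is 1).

1

Weights: 1 o:g H, 2 bu L, 3 be L, 4 ne: H, 5 lo L, 6 de L, 7 fit L, 8 mon L, 9 li: H.
Heavy syllables in the domain: 1, 4, 9. The leftmost is syllable 1 (o:g).
Primary stress: syllable 1 → ˈo:g.bu.be.ne:.lo.de.fit.mon.li:.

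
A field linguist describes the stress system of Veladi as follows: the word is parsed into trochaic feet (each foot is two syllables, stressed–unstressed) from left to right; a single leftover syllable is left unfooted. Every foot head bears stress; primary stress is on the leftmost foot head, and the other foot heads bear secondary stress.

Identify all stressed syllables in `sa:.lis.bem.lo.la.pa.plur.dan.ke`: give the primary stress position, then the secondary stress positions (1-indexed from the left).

primary 1, secondary 3, 5, 7

Parse left to right into trochaic (ˈσσ) feet: (ˈsa:.lis) (ˈbem.lo) (ˈla.pa) (ˈplur.dan) ke. Syllable 9 is left unfooted.
Foot heads (stressed positions): 1, 3, 5, 7.
End Rule Leftmost: primary stress on the leftmost head = syllable 1.
Secondary stress on 3, 5, 7: ˈsa:.lis.ˌbem.lo.ˌla.pa.ˌplur.dan.ke.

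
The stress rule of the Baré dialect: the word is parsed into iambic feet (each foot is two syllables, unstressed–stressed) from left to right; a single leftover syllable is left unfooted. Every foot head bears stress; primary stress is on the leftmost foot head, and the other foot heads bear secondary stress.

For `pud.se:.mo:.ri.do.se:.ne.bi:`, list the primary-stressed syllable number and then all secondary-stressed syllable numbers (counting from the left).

Parse left to right into iambic (σˈσ) feet: (pud.ˈse:) (mo:.ˈri) (do.ˈse:) (ne.ˈbi:).
Foot heads (stressed positions): 2, 4, 6, 8.
End Rule Leftmost: primary stress on the leftmost head = syllable 2.
Secondary stress on 4, 6, 8: pud.ˈse:.mo:.ˌri.do.ˌse:.ne.ˌbi:.

primary 2, secondary 4, 6, 8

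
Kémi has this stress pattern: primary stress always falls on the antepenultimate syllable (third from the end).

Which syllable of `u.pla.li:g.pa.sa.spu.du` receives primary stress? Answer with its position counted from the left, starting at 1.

5

The word has 7 syllables; the antepenultimate syllable (third from the end) is syllable 5 (sa).
Primary stress: syllable 5 → u.pla.li:g.pa.ˈsa.spu.du.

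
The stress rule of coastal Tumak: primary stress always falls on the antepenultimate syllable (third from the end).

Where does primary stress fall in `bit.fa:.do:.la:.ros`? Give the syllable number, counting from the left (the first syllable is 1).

The word has 5 syllables; the antepenultimate syllable (third from the end) is syllable 3 (do:).
Primary stress: syllable 3 → bit.fa:.ˈdo:.la:.ros.

3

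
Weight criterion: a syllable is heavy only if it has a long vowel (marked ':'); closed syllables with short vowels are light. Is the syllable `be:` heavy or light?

heavy

`be:`: long vowel, open (no coda). Long vowel → heavy.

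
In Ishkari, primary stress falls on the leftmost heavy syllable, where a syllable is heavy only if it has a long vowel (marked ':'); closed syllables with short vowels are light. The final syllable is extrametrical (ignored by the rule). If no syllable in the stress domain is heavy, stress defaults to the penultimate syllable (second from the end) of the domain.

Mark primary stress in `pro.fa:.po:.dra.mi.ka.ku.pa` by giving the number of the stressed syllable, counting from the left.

2

The final syllable (8, pa) is extrametrical; the stress domain is syllables 1–7.
Weights: 1 pro L, 2 fa: H, 3 po: H, 4 dra L, 5 mi L, 6 ka L, 7 ku L.
Heavy syllables in the domain: 2, 3. The leftmost is syllable 2 (fa:).
Primary stress: syllable 2 → pro.ˈfa:.po:.dra.mi.ka.ku.pa.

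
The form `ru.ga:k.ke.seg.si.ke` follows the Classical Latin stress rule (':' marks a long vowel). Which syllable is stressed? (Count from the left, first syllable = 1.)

Classical Latin: stress the penult if heavy (long vowel or closed), else the antepenult.
Weights: 4 seg H, 5 si L, 6 ke L.
The penult (syllable 5, si) is light, so stress falls on the antepenult (syllable 4, seg).
Stress on syllable 4: ru.ga:k.ke.ˈseg.si.ke.

4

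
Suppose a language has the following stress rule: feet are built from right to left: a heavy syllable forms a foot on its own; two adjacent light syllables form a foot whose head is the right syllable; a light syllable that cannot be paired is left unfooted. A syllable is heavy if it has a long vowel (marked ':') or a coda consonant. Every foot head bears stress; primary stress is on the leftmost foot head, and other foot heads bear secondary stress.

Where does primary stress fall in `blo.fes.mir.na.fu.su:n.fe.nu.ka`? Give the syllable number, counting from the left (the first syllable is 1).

Weights: 1 blo L, 2 fes H, 3 mir H, 4 na L, 5 fu L, 6 su:n H, 7 fe L, 8 nu L, 9 ka L.
Parse right to left (heavy = foot alone; LL = one foot; stranded L unfooted): blo (ˈfes) (ˈmir) (na.ˈfu) (ˈsu:n) fe (nu.ˈka).
Foot heads: 2, 3, 5, 6, 9.
Primary stress on the leftmost head = syllable 2.
Primary stress: syllable 2 → blo.ˈfes.mir.na.fu.su:n.fe.nu.ka.

2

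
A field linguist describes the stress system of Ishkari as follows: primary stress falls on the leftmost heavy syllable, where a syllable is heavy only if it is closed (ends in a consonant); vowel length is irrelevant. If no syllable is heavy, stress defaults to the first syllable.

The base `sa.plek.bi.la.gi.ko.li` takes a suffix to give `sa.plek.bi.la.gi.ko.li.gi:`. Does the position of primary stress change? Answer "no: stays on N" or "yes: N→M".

no: stays on 2

Base `sa.plek.bi.la.gi.ko.li` (7 syllables):
  Weights: 1 sa L, 2 plek H, 3 bi L, 4 la L, 5 gi L, 6 ko L, 7 li L.
  Heavy syllables in the domain: 2. The leftmost is syllable 2 (plek).
  → primary stress on syllable 2.
Suffixed `sa.plek.bi.la.gi.ko.li.gi:` (8 syllables):
  Weights: 1 sa L, 2 plek H, 3 bi L, 4 la L, 5 gi L, 6 ko L, 7 li L, 8 gi: L.
  Heavy syllables in the domain: 2. The leftmost is syllable 2 (plek).
  → primary stress on syllable 2.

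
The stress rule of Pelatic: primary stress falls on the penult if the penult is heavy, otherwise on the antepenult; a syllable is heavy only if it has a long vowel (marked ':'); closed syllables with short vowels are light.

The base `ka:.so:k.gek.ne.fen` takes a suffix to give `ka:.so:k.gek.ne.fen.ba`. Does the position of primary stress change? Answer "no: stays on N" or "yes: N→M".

Base `ka:.so:k.gek.ne.fen` (5 syllables):
  Weights: 3 gek L, 4 ne L, 5 fen L.
  The penult (syllable 4, ne) is light, so stress falls on the antepenult (syllable 3, gek).
  → primary stress on syllable 3.
Suffixed `ka:.so:k.gek.ne.fen.ba` (6 syllables):
  Weights: 4 ne L, 5 fen L, 6 ba L.
  The penult (syllable 5, fen) is light, so stress falls on the antepenult (syllable 4, ne).
  → primary stress on syllable 4.

yes: 3→4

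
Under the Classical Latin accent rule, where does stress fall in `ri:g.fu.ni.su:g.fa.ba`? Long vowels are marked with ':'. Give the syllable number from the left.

Classical Latin: stress the penult if heavy (long vowel or closed), else the antepenult.
Weights: 4 su:g H, 5 fa L, 6 ba L.
The penult (syllable 5, fa) is light, so stress falls on the antepenult (syllable 4, su:g).
Stress on syllable 4: ri:g.fu.ni.ˈsu:g.fa.ba.

4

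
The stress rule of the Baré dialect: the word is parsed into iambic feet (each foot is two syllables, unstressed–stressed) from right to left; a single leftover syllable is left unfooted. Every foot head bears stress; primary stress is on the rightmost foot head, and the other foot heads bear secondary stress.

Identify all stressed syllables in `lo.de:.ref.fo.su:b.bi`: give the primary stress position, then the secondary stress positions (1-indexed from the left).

Parse right to left into iambic (σˈσ) feet: (lo.ˈde:) (ref.ˈfo) (su:b.ˈbi).
Foot heads (stressed positions): 2, 4, 6.
End Rule Rightmost: primary stress on the rightmost head = syllable 6.
Secondary stress on 2, 4: lo.ˌde:.ref.ˌfo.su:b.ˈbi.

primary 6, secondary 2, 4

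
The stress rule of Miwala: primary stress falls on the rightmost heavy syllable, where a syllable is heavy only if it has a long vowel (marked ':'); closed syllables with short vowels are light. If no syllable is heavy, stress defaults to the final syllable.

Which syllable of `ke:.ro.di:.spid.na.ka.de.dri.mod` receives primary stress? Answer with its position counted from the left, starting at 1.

Weights: 1 ke: H, 2 ro L, 3 di: H, 4 spid L, 5 na L, 6 ka L, 7 de L, 8 dri L, 9 mod L.
Heavy syllables in the domain: 1, 3. The rightmost is syllable 3 (di:).
Primary stress: syllable 3 → ke:.ro.ˈdi:.spid.na.ka.de.dri.mod.

3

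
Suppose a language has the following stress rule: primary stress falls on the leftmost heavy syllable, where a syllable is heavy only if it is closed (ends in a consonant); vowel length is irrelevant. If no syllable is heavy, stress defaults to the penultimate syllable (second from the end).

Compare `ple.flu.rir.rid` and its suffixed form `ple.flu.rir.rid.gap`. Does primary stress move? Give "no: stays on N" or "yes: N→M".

no: stays on 3

Base `ple.flu.rir.rid` (4 syllables):
  Weights: 1 ple L, 2 flu L, 3 rir H, 4 rid H.
  Heavy syllables in the domain: 3, 4. The leftmost is syllable 3 (rir).
  → primary stress on syllable 3.
Suffixed `ple.flu.rir.rid.gap` (5 syllables):
  Weights: 1 ple L, 2 flu L, 3 rir H, 4 rid H, 5 gap H.
  Heavy syllables in the domain: 3, 4, 5. The leftmost is syllable 3 (rir).
  → primary stress on syllable 3.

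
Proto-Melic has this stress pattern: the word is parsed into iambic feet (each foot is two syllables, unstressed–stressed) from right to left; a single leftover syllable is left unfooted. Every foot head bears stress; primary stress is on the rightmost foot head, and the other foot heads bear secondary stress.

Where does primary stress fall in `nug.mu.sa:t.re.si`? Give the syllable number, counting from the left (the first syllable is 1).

Parse right to left into iambic (σˈσ) feet: nug (mu.ˈsa:t) (re.ˈsi). Syllable 1 is left unfooted.
Foot heads (stressed positions): 3, 5.
End Rule Rightmost: primary stress on the rightmost head = syllable 5.
Primary stress: syllable 5 → nug.mu.sa:t.re.ˈsi.

5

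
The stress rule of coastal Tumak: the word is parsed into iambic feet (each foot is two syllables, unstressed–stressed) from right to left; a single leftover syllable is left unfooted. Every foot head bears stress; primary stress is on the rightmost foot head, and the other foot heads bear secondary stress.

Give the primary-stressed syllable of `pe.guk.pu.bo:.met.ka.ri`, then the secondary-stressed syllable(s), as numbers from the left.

primary 7, secondary 3, 5

Parse right to left into iambic (σˈσ) feet: pe (guk.ˈpu) (bo:.ˈmet) (ka.ˈri). Syllable 1 is left unfooted.
Foot heads (stressed positions): 3, 5, 7.
End Rule Rightmost: primary stress on the rightmost head = syllable 7.
Secondary stress on 3, 5: pe.guk.ˌpu.bo:.ˌmet.ka.ˈri.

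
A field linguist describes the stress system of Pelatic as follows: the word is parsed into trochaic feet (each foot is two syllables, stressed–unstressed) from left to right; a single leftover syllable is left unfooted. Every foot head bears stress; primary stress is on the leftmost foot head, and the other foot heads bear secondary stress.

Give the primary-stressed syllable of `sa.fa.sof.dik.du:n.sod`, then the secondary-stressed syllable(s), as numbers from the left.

primary 1, secondary 3, 5

Parse left to right into trochaic (ˈσσ) feet: (ˈsa.fa) (ˈsof.dik) (ˈdu:n.sod).
Foot heads (stressed positions): 1, 3, 5.
End Rule Leftmost: primary stress on the leftmost head = syllable 1.
Secondary stress on 3, 5: ˈsa.fa.ˌsof.dik.ˌdu:n.sod.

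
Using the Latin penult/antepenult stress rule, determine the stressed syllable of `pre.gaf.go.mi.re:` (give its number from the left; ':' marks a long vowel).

3

Classical Latin: stress the penult if heavy (long vowel or closed), else the antepenult.
Weights: 3 go L, 4 mi L, 5 re: H.
The penult (syllable 4, mi) is light, so stress falls on the antepenult (syllable 3, go).
Stress on syllable 3: pre.gaf.ˈgo.mi.re:.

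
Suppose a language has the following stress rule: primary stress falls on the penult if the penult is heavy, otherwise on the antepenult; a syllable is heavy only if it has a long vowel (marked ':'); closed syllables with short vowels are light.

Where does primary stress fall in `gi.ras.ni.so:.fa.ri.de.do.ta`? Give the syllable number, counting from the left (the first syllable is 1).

Weights: 7 de L, 8 do L, 9 ta L.
The penult (syllable 8, do) is light, so stress falls on the antepenult (syllable 7, de).
Primary stress: syllable 7 → gi.ras.ni.so:.fa.ri.ˈde.do.ta.

7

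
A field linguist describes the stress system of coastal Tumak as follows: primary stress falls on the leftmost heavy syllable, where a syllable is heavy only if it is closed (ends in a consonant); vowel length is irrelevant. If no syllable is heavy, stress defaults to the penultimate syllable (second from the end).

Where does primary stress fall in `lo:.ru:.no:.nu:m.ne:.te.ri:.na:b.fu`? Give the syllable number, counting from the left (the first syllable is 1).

Weights: 1 lo: L, 2 ru: L, 3 no: L, 4 nu:m H, 5 ne: L, 6 te L, 7 ri: L, 8 na:b H, 9 fu L.
Heavy syllables in the domain: 4, 8. The leftmost is syllable 4 (nu:m).
Primary stress: syllable 4 → lo:.ru:.no:.ˈnu:m.ne:.te.ri:.na:b.fu.

4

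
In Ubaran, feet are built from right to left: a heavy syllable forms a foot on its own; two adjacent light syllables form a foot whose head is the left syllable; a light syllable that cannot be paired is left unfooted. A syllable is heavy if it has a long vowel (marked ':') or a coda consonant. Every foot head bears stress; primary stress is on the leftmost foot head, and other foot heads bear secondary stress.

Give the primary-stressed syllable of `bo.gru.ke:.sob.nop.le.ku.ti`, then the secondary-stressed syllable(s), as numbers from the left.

primary 1, secondary 3, 4, 5, 7

Weights: 1 bo L, 2 gru L, 3 ke: H, 4 sob H, 5 nop H, 6 le L, 7 ku L, 8 ti L.
Parse right to left (heavy = foot alone; LL = one foot; stranded L unfooted): (ˈbo.gru) (ˈke:) (ˈsob) (ˈnop) le (ˈku.ti).
Foot heads: 1, 3, 4, 5, 7.
Primary stress on the leftmost head = syllable 1.
Secondary stress on 3, 4, 5, 7: ˈbo.gru.ˌke:.ˌsob.ˌnop.le.ˌku.ti.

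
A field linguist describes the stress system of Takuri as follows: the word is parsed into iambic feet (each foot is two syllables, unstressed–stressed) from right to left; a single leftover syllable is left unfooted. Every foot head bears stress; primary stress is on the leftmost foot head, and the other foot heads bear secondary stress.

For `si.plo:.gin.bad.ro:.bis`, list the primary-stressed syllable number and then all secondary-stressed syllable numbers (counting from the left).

Parse right to left into iambic (σˈσ) feet: (si.ˈplo:) (gin.ˈbad) (ro:.ˈbis).
Foot heads (stressed positions): 2, 4, 6.
End Rule Leftmost: primary stress on the leftmost head = syllable 2.
Secondary stress on 4, 6: si.ˈplo:.gin.ˌbad.ro:.ˌbis.

primary 2, secondary 4, 6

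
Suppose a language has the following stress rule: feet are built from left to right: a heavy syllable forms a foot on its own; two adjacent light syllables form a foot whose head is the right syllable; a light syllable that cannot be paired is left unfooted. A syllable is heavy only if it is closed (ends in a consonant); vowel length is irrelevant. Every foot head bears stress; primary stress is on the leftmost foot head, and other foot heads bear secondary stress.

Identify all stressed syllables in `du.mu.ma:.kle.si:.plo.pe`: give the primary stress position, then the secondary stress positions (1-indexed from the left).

primary 2, secondary 4, 6

Weights: 1 du L, 2 mu L, 3 ma: L, 4 kle L, 5 si: L, 6 plo L, 7 pe L.
Parse left to right (heavy = foot alone; LL = one foot; stranded L unfooted): (du.ˈmu) (ma:.ˈkle) (si:.ˈplo) pe.
Foot heads: 2, 4, 6.
Primary stress on the leftmost head = syllable 2.
Secondary stress on 4, 6: du.ˈmu.ma:.ˌkle.si:.ˌplo.pe.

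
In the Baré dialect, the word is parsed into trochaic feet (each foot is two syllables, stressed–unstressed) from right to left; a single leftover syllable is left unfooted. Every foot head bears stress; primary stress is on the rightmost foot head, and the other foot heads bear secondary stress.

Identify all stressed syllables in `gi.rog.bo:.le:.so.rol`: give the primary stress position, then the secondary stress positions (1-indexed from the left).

Parse right to left into trochaic (ˈσσ) feet: (ˈgi.rog) (ˈbo:.le:) (ˈso.rol).
Foot heads (stressed positions): 1, 3, 5.
End Rule Rightmost: primary stress on the rightmost head = syllable 5.
Secondary stress on 1, 3: ˌgi.rog.ˌbo:.le:.ˈso.rol.

primary 5, secondary 1, 3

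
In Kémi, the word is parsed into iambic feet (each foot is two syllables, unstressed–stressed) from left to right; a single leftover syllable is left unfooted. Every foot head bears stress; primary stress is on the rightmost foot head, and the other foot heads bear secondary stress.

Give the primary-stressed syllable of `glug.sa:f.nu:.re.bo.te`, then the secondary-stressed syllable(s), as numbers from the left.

primary 6, secondary 2, 4

Parse left to right into iambic (σˈσ) feet: (glug.ˈsa:f) (nu:.ˈre) (bo.ˈte).
Foot heads (stressed positions): 2, 4, 6.
End Rule Rightmost: primary stress on the rightmost head = syllable 6.
Secondary stress on 2, 4: glug.ˌsa:f.nu:.ˌre.bo.ˈte.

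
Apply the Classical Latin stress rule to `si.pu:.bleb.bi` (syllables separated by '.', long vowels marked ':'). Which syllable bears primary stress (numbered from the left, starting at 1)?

3

Classical Latin: stress the penult if heavy (long vowel or closed), else the antepenult.
Weights: 2 pu: H, 3 bleb H, 4 bi L.
The penult (syllable 3, bleb) is heavy, so it takes stress.
Stress on syllable 3: si.pu:.ˈbleb.bi.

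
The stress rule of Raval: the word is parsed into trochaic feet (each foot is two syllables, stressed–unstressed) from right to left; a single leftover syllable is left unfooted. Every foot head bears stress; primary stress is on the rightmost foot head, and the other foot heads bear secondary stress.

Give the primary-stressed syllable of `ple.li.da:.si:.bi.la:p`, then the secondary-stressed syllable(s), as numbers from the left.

primary 5, secondary 1, 3

Parse right to left into trochaic (ˈσσ) feet: (ˈple.li) (ˈda:.si:) (ˈbi.la:p).
Foot heads (stressed positions): 1, 3, 5.
End Rule Rightmost: primary stress on the rightmost head = syllable 5.
Secondary stress on 1, 3: ˌple.li.ˌda:.si:.ˈbi.la:p.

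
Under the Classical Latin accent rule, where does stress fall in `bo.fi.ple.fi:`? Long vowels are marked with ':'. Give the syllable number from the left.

2

Classical Latin: stress the penult if heavy (long vowel or closed), else the antepenult.
Weights: 2 fi L, 3 ple L, 4 fi: H.
The penult (syllable 3, ple) is light, so stress falls on the antepenult (syllable 2, fi).
Stress on syllable 2: bo.ˈfi.ple.fi:.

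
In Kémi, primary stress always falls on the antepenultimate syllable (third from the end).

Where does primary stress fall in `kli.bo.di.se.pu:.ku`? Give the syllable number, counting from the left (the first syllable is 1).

The word has 6 syllables; the antepenultimate syllable (third from the end) is syllable 4 (se).
Primary stress: syllable 4 → kli.bo.di.ˈse.pu:.ku.

4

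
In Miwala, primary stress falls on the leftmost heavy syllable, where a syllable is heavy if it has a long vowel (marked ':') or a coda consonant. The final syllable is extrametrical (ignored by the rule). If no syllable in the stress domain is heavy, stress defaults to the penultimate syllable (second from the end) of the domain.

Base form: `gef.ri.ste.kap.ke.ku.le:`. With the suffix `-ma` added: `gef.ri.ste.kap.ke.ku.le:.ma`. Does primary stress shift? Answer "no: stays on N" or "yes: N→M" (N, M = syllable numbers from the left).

no: stays on 1

Base `gef.ri.ste.kap.ke.ku.le:` (7 syllables):
  The final syllable (7, le:) is extrametrical; the stress domain is syllables 1–6.
  Weights: 1 gef H, 2 ri L, 3 ste L, 4 kap H, 5 ke L, 6 ku L.
  Heavy syllables in the domain: 1, 4. The leftmost is syllable 1 (gef).
  → primary stress on syllable 1.
Suffixed `gef.ri.ste.kap.ke.ku.le:.ma` (8 syllables):
  The final syllable (8, ma) is extrametrical; the stress domain is syllables 1–7.
  Weights: 1 gef H, 2 ri L, 3 ste L, 4 kap H, 5 ke L, 6 ku L, 7 le: H.
  Heavy syllables in the domain: 1, 4, 7. The leftmost is syllable 1 (gef).
  → primary stress on syllable 1.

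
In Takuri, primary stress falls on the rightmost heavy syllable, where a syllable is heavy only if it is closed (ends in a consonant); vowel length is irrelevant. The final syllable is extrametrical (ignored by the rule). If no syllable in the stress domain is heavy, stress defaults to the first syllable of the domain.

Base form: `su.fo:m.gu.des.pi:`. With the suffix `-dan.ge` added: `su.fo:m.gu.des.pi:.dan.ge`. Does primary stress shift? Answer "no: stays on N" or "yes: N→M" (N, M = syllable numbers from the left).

Base `su.fo:m.gu.des.pi:` (5 syllables):
  The final syllable (5, pi:) is extrametrical; the stress domain is syllables 1–4.
  Weights: 1 su L, 2 fo:m H, 3 gu L, 4 des H.
  Heavy syllables in the domain: 2, 4. The rightmost is syllable 4 (des).
  → primary stress on syllable 4.
Suffixed `su.fo:m.gu.des.pi:.dan.ge` (7 syllables):
  The final syllable (7, ge) is extrametrical; the stress domain is syllables 1–6.
  Weights: 1 su L, 2 fo:m H, 3 gu L, 4 des H, 5 pi: L, 6 dan H.
  Heavy syllables in the domain: 2, 4, 6. The rightmost is syllable 6 (dan).
  → primary stress on syllable 6.

yes: 4→6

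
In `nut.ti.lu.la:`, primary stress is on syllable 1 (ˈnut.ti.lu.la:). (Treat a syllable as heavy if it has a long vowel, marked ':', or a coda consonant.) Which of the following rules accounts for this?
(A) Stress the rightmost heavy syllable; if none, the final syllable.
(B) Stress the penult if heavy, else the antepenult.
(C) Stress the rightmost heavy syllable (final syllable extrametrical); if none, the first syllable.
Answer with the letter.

Rule A → syllable 4 (observed: 1).
Rule B → syllable 2 (observed: 1).
Rule C → syllable 1 ✓.

C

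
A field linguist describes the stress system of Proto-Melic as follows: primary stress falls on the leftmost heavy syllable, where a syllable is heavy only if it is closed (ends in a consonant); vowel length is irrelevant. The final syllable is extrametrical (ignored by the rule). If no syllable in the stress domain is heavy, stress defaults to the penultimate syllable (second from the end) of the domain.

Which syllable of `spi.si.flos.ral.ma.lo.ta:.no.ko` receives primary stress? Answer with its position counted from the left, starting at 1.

3

The final syllable (9, ko) is extrametrical; the stress domain is syllables 1–8.
Weights: 1 spi L, 2 si L, 3 flos H, 4 ral H, 5 ma L, 6 lo L, 7 ta: L, 8 no L.
Heavy syllables in the domain: 3, 4. The leftmost is syllable 3 (flos).
Primary stress: syllable 3 → spi.si.ˈflos.ral.ma.lo.ta:.no.ko.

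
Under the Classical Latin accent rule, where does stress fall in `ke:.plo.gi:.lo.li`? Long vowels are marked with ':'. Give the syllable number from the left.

Classical Latin: stress the penult if heavy (long vowel or closed), else the antepenult.
Weights: 3 gi: H, 4 lo L, 5 li L.
The penult (syllable 4, lo) is light, so stress falls on the antepenult (syllable 3, gi:).
Stress on syllable 3: ke:.plo.ˈgi:.lo.li.

3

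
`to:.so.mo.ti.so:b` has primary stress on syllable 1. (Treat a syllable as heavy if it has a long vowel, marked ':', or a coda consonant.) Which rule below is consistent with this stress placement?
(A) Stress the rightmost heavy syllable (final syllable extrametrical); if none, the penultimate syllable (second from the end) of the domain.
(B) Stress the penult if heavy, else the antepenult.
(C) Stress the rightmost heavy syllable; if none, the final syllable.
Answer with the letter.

A

Rule A → syllable 1 ✓.
Rule B → syllable 3 (observed: 1).
Rule C → syllable 5 (observed: 1).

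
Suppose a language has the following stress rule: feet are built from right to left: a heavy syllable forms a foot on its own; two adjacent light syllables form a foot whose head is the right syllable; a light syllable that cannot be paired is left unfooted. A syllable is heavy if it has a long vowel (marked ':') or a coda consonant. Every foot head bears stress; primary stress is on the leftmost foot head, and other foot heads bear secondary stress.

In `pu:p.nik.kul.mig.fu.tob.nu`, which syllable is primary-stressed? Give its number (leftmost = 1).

1

Weights: 1 pu:p H, 2 nik H, 3 kul H, 4 mig H, 5 fu L, 6 tob H, 7 nu L.
Parse right to left (heavy = foot alone; LL = one foot; stranded L unfooted): (ˈpu:p) (ˈnik) (ˈkul) (ˈmig) fu (ˈtob) nu.
Foot heads: 1, 2, 3, 4, 6.
Primary stress on the leftmost head = syllable 1.
Primary stress: syllable 1 → ˈpu:p.nik.kul.mig.fu.tob.nu.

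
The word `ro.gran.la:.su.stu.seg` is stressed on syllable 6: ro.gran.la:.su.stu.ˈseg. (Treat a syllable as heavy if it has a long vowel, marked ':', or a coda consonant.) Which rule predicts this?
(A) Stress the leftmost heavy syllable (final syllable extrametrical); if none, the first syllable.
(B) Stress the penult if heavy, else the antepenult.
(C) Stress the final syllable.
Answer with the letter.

C

Rule A → syllable 2 (observed: 6).
Rule B → syllable 4 (observed: 6).
Rule C → syllable 6 ✓.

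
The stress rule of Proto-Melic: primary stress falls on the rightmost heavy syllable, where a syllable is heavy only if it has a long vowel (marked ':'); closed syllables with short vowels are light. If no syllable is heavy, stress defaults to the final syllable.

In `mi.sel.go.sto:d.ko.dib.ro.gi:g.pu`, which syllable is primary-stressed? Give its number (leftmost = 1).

8

Weights: 1 mi L, 2 sel L, 3 go L, 4 sto:d H, 5 ko L, 6 dib L, 7 ro L, 8 gi:g H, 9 pu L.
Heavy syllables in the domain: 4, 8. The rightmost is syllable 8 (gi:g).
Primary stress: syllable 8 → mi.sel.go.sto:d.ko.dib.ro.ˈgi:g.pu.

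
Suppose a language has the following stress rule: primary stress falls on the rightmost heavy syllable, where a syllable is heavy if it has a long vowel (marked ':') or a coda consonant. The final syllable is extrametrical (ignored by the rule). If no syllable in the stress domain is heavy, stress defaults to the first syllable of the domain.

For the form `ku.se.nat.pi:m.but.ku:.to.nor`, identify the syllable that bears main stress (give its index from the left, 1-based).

The final syllable (8, nor) is extrametrical; the stress domain is syllables 1–7.
Weights: 1 ku L, 2 se L, 3 nat H, 4 pi:m H, 5 but H, 6 ku: H, 7 to L.
Heavy syllables in the domain: 3, 4, 5, 6. The rightmost is syllable 6 (ku:).
Primary stress: syllable 6 → ku.se.nat.pi:m.but.ˈku:.to.nor.

6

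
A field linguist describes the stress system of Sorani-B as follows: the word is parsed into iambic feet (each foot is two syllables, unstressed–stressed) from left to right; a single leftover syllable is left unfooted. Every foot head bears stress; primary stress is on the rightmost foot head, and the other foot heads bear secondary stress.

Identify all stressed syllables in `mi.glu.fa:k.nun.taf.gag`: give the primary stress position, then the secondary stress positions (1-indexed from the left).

primary 6, secondary 2, 4

Parse left to right into iambic (σˈσ) feet: (mi.ˈglu) (fa:k.ˈnun) (taf.ˈgag).
Foot heads (stressed positions): 2, 4, 6.
End Rule Rightmost: primary stress on the rightmost head = syllable 6.
Secondary stress on 2, 4: mi.ˌglu.fa:k.ˌnun.taf.ˈgag.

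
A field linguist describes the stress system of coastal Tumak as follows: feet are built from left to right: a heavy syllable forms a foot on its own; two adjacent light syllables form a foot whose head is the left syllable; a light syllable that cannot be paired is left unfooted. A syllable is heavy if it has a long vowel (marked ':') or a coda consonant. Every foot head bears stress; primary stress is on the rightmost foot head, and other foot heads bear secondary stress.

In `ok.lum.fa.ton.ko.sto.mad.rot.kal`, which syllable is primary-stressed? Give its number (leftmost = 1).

9

Weights: 1 ok H, 2 lum H, 3 fa L, 4 ton H, 5 ko L, 6 sto L, 7 mad H, 8 rot H, 9 kal H.
Parse left to right (heavy = foot alone; LL = one foot; stranded L unfooted): (ˈok) (ˈlum) fa (ˈton) (ˈko.sto) (ˈmad) (ˈrot) (ˈkal).
Foot heads: 1, 2, 4, 5, 7, 8, 9.
Primary stress on the rightmost head = syllable 9.
Primary stress: syllable 9 → ok.lum.fa.ton.ko.sto.mad.rot.ˈkal.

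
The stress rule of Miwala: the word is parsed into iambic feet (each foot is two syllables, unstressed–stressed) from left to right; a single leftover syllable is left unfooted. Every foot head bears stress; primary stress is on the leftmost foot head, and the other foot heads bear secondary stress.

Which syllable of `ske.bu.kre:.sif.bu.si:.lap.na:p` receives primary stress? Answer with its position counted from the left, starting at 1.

Parse left to right into iambic (σˈσ) feet: (ske.ˈbu) (kre:.ˈsif) (bu.ˈsi:) (lap.ˈna:p).
Foot heads (stressed positions): 2, 4, 6, 8.
End Rule Leftmost: primary stress on the leftmost head = syllable 2.
Primary stress: syllable 2 → ske.ˈbu.kre:.sif.bu.si:.lap.na:p.

2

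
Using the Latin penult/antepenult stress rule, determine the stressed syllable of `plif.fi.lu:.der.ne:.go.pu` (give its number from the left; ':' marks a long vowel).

5

Classical Latin: stress the penult if heavy (long vowel or closed), else the antepenult.
Weights: 5 ne: H, 6 go L, 7 pu L.
The penult (syllable 6, go) is light, so stress falls on the antepenult (syllable 5, ne:).
Stress on syllable 5: plif.fi.lu:.der.ˈne:.go.pu.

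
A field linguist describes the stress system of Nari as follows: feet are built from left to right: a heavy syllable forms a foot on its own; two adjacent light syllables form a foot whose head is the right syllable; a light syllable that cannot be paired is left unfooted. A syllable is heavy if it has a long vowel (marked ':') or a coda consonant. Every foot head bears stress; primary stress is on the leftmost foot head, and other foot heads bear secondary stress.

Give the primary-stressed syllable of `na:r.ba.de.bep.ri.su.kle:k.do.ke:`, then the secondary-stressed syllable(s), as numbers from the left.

Weights: 1 na:r H, 2 ba L, 3 de L, 4 bep H, 5 ri L, 6 su L, 7 kle:k H, 8 do L, 9 ke: H.
Parse left to right (heavy = foot alone; LL = one foot; stranded L unfooted): (ˈna:r) (ba.ˈde) (ˈbep) (ri.ˈsu) (ˈkle:k) do (ˈke:).
Foot heads: 1, 3, 4, 6, 7, 9.
Primary stress on the leftmost head = syllable 1.
Secondary stress on 3, 4, 6, 7, 9: ˈna:r.ba.ˌde.ˌbep.ri.ˌsu.ˌkle:k.do.ˌke:.

primary 1, secondary 3, 4, 6, 7, 9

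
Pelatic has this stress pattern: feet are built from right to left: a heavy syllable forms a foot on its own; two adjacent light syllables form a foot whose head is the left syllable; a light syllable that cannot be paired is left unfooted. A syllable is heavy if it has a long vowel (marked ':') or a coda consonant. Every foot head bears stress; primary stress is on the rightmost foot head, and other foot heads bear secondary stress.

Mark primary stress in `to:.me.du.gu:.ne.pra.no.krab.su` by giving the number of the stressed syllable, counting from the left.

8

Weights: 1 to: H, 2 me L, 3 du L, 4 gu: H, 5 ne L, 6 pra L, 7 no L, 8 krab H, 9 su L.
Parse right to left (heavy = foot alone; LL = one foot; stranded L unfooted): (ˈto:) (ˈme.du) (ˈgu:) ne (ˈpra.no) (ˈkrab) su.
Foot heads: 1, 2, 4, 6, 8.
Primary stress on the rightmost head = syllable 8.
Primary stress: syllable 8 → to:.me.du.gu:.ne.pra.no.ˈkrab.su.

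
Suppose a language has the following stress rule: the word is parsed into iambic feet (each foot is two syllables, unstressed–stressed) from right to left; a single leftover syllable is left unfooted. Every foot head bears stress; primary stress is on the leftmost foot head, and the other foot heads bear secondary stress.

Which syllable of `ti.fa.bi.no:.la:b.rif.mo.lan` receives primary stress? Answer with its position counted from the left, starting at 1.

2

Parse right to left into iambic (σˈσ) feet: (ti.ˈfa) (bi.ˈno:) (la:b.ˈrif) (mo.ˈlan).
Foot heads (stressed positions): 2, 4, 6, 8.
End Rule Leftmost: primary stress on the leftmost head = syllable 2.
Primary stress: syllable 2 → ti.ˈfa.bi.no:.la:b.rif.mo.lan.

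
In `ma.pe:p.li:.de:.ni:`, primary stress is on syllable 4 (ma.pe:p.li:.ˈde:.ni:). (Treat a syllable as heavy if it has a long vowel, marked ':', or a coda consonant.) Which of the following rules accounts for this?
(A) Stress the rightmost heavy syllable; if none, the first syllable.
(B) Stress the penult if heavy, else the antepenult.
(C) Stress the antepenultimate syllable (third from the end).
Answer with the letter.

Rule A → syllable 5 (observed: 4).
Rule B → syllable 4 ✓.
Rule C → syllable 3 (observed: 4).

B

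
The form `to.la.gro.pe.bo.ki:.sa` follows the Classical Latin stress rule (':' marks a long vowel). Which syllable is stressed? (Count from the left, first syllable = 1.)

6

Classical Latin: stress the penult if heavy (long vowel or closed), else the antepenult.
Weights: 5 bo L, 6 ki: H, 7 sa L.
The penult (syllable 6, ki:) is heavy, so it takes stress.
Stress on syllable 6: to.la.gro.pe.bo.ˈki:.sa.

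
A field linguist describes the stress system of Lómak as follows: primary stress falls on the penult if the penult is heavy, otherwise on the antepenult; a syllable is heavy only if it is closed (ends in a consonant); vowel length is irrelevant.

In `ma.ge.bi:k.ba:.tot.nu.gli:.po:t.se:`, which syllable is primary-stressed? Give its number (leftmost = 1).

Weights: 7 gli: L, 8 po:t H, 9 se: L.
The penult (syllable 8, po:t) is heavy, so it takes stress.
Primary stress: syllable 8 → ma.ge.bi:k.ba:.tot.nu.gli:.ˈpo:t.se:.

8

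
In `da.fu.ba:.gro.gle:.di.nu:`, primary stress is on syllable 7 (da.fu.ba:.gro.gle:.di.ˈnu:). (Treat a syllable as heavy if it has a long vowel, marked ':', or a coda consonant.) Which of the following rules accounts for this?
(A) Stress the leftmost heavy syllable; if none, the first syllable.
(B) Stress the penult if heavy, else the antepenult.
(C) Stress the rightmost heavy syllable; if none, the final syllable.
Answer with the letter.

Rule A → syllable 3 (observed: 7).
Rule B → syllable 5 (observed: 7).
Rule C → syllable 7 ✓.

C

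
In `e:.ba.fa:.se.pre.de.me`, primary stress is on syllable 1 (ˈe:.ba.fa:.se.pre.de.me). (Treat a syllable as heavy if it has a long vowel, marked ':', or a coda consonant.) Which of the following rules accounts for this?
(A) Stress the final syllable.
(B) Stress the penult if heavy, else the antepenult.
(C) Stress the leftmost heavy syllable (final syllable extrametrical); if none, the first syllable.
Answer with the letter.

Rule A → syllable 7 (observed: 1).
Rule B → syllable 5 (observed: 1).
Rule C → syllable 1 ✓.

C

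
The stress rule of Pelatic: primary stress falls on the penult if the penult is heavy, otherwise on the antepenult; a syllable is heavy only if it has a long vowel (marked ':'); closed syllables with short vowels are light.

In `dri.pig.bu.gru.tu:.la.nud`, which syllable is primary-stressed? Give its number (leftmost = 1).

Weights: 5 tu: H, 6 la L, 7 nud L.
The penult (syllable 6, la) is light, so stress falls on the antepenult (syllable 5, tu:).
Primary stress: syllable 5 → dri.pig.bu.gru.ˈtu:.la.nud.

5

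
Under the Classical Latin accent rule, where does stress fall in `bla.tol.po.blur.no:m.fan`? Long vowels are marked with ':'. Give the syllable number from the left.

Classical Latin: stress the penult if heavy (long vowel or closed), else the antepenult.
Weights: 4 blur H, 5 no:m H, 6 fan H.
The penult (syllable 5, no:m) is heavy, so it takes stress.
Stress on syllable 5: bla.tol.po.blur.ˈno:m.fan.

5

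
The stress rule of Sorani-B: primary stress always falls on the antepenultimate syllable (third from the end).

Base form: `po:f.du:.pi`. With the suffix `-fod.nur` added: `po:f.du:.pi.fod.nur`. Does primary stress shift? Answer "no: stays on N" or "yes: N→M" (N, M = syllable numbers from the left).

Base `po:f.du:.pi` (3 syllables):
  The word has 3 syllables; the antepenultimate syllable (third from the end) is syllable 1 (po:f).
  → primary stress on syllable 1.
Suffixed `po:f.du:.pi.fod.nur` (5 syllables):
  The word has 5 syllables; the antepenultimate syllable (third from the end) is syllable 3 (pi).
  → primary stress on syllable 3.

yes: 1→3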